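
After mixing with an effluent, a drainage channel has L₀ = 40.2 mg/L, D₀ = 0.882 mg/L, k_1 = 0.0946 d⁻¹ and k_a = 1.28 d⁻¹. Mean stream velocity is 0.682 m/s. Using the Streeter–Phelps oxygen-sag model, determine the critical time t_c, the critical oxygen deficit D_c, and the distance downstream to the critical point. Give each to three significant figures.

t_c ≈ 1.93 d; D_c ≈ 2.48 mg/L; x_c ≈ 114 km

t_c = [1/(k_a−k_1)] ln[(k_a/k_1)(1 − D₀(k_a−k_1)/(k_1 L₀))]
= [1/(1.28−0.0946)] ln[(1.28/0.0946)(1 − 0.882×1.185/(0.0946×40.2))]
= (1/1.185) ln[13.53 × 0.7251] = 0.8436 × ln(9.811) = 0.8436 × 2.283 = 1.926 d.
L(t_c) = L₀ e^(−k_1 t_c) = 40.2 × 0.8334 = 33.50 mg/L, and at the critical point k_a D_c = k_1 L, so D_c = (0.0946/1.28) × 33.50 = 2.476 mg/L.
x_c = v t_c = 0.682 m/s × 1.926 d × 86400 s/d = 113500 m ≈ 114 km.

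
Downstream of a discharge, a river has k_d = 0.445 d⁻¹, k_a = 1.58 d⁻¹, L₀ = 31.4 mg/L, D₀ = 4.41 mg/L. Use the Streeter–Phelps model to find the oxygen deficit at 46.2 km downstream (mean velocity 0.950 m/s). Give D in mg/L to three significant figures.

D ≈ 6.34 mg/L

Travel time t = x/v = 46.2 km / (0.950 m/s) = 46200 m / 0.950 m/s = 48630 s = 0.5629 d.
k_d L₀/(k_a−k_d) = 0.445×31.4/(1.58−0.445) = 13.97/1.135 = 12.31 mg/L.
e^(−k_d t) = e^(−0.445×0.5629) = 0.7784; e^(−k_a t) = e^(−1.58×0.5629) = 0.4109.
D = 12.31 × (0.7784 − 0.4109) + 4.41 × 0.4109 = 4.524 + 1.812 = 6.336 mg/L.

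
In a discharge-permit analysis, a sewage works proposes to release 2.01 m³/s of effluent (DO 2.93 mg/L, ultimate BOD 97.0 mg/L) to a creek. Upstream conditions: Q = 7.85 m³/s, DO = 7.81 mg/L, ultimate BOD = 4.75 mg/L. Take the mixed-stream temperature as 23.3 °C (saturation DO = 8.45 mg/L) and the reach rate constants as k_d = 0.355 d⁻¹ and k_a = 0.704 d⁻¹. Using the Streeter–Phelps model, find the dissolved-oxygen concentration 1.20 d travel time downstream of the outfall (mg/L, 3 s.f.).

DO ≈ 2.39 mg/L

Mixed DO = (7.85×7.81 + 2.01×2.93)/(7.85+2.01) = 67.20/9.860 = 6.815 mg/L.
Mixed L₀ = (7.85×4.75 + 2.01×97.0)/(9.860) = 232.3/9.860 = 23.56 mg/L.
Initial deficit D₀ = C_s − DO₀ = 8.45 − 6.815 = 1.635 mg/L.
D(1.20) = [0.355×23.56/(0.704−0.355)](e^(−0.355×1.20) − e^(−0.704×1.20)) + 1.635 e^(−0.704×1.20)
= 23.96 × (0.6531 − 0.4296) + 1.635 × 0.4296 = 6.057 mg/L.
DO = 8.45 − 6.057 = 2.393 mg/L.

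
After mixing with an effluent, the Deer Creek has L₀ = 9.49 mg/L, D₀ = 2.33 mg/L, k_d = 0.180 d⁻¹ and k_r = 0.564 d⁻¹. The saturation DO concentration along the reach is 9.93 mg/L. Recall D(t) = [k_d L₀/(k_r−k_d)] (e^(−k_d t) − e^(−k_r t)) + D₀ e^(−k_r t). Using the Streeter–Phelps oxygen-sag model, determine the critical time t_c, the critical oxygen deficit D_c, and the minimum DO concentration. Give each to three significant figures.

t_c ≈ 1.04 d; D_c ≈ 2.51 mg/L; min DO ≈ 7.42 mg/L

With k_r/k_d = 3.133 and 1 − D₀(k_r−k_d)/(k_d L₀) = 0.4762,
t_c = ln(3.133 × 0.4762) / (0.564 − 0.180) = ln(1.492) / 0.3840 = 0.4002/0.3840 = 1.042 d.
D_c = (k_d/k_r) L₀ e^(−k_d t_c) = (0.180/0.564) × 9.49 × e^(−0.180×1.042) = 0.3191 × 9.49 × 0.8289 = 2.511 mg/L.
Minimum DO = C_s − D_c = 9.93 − 2.511 = 7.419 mg/L.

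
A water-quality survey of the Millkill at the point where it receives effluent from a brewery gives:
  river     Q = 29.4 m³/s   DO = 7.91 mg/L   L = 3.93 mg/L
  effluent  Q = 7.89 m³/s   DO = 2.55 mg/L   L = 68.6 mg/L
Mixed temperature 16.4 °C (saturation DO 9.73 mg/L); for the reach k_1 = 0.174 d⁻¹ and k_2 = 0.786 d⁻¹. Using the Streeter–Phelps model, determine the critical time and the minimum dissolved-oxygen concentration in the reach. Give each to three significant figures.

t_c ≈ 1.01 d; minimum DO ≈ 6.46 mg/L

Mixed DO = (29.4×7.91 + 7.89×2.55)/(29.4+7.89) = 252.7/37.29 = 6.776 mg/L.
Mixed L₀ = (29.4×3.93 + 7.89×68.6)/(37.29) = 656.8/37.29 = 17.61 mg/L.
Initial deficit D₀ = C_s − DO₀ = 9.73 − 6.776 = 2.954 mg/L.
t_c = (1/0.6120) ln[(0.786/0.174)(1 − 2.954×0.6120/(0.174×17.61))] = 1.634 × ln(1.852) = 1.007 d.
D_c = (0.174/0.786) × 17.61 × e^(−0.174×1.007) = 0.2214 × 17.61 × 0.8392 = 3.272 mg/L.
Minimum DO = 9.73 − 3.272 = 6.458 mg/L.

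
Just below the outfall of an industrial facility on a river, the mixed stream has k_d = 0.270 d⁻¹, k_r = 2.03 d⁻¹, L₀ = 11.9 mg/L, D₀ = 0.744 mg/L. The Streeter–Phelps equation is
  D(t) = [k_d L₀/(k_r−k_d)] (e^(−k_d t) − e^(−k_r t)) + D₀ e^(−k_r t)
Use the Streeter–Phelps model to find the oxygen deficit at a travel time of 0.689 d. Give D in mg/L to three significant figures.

D ≈ 1.25 mg/L

k_d L₀/(k_r−k_d) = 0.270×11.9/(2.03−0.270) = 3.213/1.760 = 1.826 mg/L.
e^(−k_d t) = e^(−0.270×0.6890) = 0.8302; e^(−k_r t) = e^(−2.03×0.6890) = 0.2469.
D = 1.826 × (0.8302 − 0.2469) + 0.744 × 0.2469 = 1.065 + 0.1837 = 1.249 mg/L.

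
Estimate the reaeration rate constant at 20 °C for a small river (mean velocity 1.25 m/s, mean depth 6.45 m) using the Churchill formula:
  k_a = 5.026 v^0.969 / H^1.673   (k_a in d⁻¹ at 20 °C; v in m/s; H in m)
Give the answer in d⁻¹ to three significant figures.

k_a = 5.026 × 1.25^0.969 / 6.45^1.673 = 5.026 × 1.241 / 22.61 = 0.2759 d⁻¹.

k_a ≈ 0.276 d⁻¹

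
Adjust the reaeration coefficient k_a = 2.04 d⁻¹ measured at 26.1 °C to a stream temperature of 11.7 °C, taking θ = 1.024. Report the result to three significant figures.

k_a ≈ 1.45 d⁻¹

k_a(T₂) = k_a(T₁) · θ^(T₂−T₁) = 2.04 × 1.024^(11.7−26.1)
= 2.04 × 1.024^-14.4 = 2.04 × 0.7107 = 1.450 d⁻¹.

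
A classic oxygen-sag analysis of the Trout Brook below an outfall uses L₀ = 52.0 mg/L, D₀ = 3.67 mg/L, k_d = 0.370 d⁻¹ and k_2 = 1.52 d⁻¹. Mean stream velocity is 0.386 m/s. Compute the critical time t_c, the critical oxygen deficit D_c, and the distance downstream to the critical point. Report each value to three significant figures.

t_c ≈ 1.01 d; D_c ≈ 8.70 mg/L; x_c ≈ 33.8 km

At the critical point dD/dt = 0, so k_d L₀ e^(−k_d t) = k_2 D. Substituting D(t) from the Streeter–Phelps equation and solving for t gives
t_c = ln[(k_2/k_d)(1 − D₀(k_2−k_d)/(k_d L₀))] / (k_2−k_d).
Here k_2−k_d = 1.150 d⁻¹ and 1 − D₀(k_2−k_d)/(k_d L₀) = 1 − 3.67×1.150/(0.370×52.0) = 0.7806, so
t_c = ln(4.108 × 0.7806) / 1.150 = 1.165 / 1.150 = 1.013 d.
D_c = (k_d/k_2) L₀ e^(−k_d t_c) = (0.370/1.52) × 52.0 × e^(−0.370×1.013) = 0.2434 × 52.0 × 0.6873 = 8.700 mg/L.
x_c = v t_c = 0.386 m/s × 1.013 d × 86400 s/d = 33790 m ≈ 33.8 km.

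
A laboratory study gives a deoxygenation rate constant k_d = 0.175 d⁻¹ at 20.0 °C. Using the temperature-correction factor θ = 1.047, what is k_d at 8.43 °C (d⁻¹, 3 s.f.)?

k_d ≈ 0.103 d⁻¹

k_d(T₂) = k_d(T₁) · θ^(T₂−T₁) = 0.175 × 1.047^(8.43−20.0)
= 0.175 × 1.047^-11.6 = 0.175 × 0.5878 = 0.1029 d⁻¹.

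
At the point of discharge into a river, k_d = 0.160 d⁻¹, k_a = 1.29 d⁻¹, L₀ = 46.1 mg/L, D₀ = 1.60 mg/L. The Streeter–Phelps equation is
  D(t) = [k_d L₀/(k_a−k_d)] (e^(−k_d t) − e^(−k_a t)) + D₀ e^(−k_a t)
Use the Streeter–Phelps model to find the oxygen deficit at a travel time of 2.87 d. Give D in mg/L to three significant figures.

D ≈ 4.00 mg/L

k_d L₀/(k_a−k_d) = 0.160×46.1/(1.29−0.160) = 7.376/1.130 = 6.527 mg/L.
e^(−k_d t) = e^(−0.160×2.870) = 0.6318; e^(−k_a t) = e^(−1.29×2.870) = 0.02467.
D = 6.527 × (0.6318 − 0.02467) + 1.60 × 0.02467 = 3.963 + 0.03947 = 4.002 mg/L.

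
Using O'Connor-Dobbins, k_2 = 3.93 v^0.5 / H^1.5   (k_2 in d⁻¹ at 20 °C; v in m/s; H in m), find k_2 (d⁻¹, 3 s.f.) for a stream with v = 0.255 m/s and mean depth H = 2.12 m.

k_2 = 3.93 × 0.255^0.5 / 2.12^1.5 = 3.93 × 0.5050 / 3.087 = 0.6429 d⁻¹.

k_2 ≈ 0.643 d⁻¹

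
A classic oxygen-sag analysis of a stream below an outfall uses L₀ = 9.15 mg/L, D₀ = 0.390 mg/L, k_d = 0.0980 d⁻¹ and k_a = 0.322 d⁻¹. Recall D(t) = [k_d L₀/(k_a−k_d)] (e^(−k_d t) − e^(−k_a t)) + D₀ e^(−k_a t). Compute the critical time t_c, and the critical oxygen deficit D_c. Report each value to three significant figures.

t_c ≈ 4.85 d; D_c ≈ 1.73 mg/L

t_c = [1/(k_a−k_d)] ln[(k_a/k_d)(1 − D₀(k_a−k_d)/(k_d L₀))]
= [1/(0.322−0.0980)] ln[(0.322/0.0980)(1 − 0.390×0.2240/(0.0980×9.15))]
= (1/0.2240) ln[3.286 × 0.9026] = 4.464 × ln(2.966) = 4.464 × 1.087 = 4.853 d.
L(t_c) = L₀ e^(−k_d t_c) = 9.15 × 0.6215 = 5.687 mg/L, and at the critical point k_a D_c = k_d L, so D_c = (0.0980/0.322) × 5.687 = 1.731 mg/L.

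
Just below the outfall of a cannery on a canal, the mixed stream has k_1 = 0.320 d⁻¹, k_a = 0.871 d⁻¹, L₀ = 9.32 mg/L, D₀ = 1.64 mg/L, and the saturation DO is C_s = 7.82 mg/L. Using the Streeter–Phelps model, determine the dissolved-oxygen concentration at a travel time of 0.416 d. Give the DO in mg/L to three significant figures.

DO ≈ 5.71 mg/L

k_1 L₀/(k_a−k_1) = 0.320×9.32/(0.871−0.320) = 2.982/0.5510 = 5.413 mg/L.
e^(−k_1 t) = e^(−0.320×0.4160) = 0.8754; e^(−k_a t) = e^(−0.871×0.4160) = 0.6960.
D = 5.413 × (0.8754 − 0.6960) + 1.64 × 0.6960 = 0.9706 + 1.142 = 2.112 mg/L.
DO = C_s − D = 7.82 − 2.112 = 5.708 mg/L.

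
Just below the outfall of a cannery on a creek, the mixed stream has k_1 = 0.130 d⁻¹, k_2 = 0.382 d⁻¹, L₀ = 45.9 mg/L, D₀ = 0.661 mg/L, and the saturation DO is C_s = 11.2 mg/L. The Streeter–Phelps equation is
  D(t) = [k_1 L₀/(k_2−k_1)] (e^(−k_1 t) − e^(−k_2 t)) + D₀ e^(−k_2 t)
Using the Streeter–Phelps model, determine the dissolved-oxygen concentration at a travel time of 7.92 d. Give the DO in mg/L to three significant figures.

k_1 L₀/(k_2−k_1) = 0.130×45.9/(0.382−0.130) = 5.967/0.2520 = 23.68 mg/L.
e^(−k_1 t) = e^(−0.130×7.920) = 0.3571; e^(−k_2 t) = e^(−0.382×7.920) = 0.04854.
D = 23.68 × (0.3571 − 0.04854) + 0.661 × 0.04854 = 7.308 + 0.03208 = 7.340 mg/L.
DO = C_s − D = 11.2 − 7.340 = 3.860 mg/L.

DO ≈ 3.86 mg/L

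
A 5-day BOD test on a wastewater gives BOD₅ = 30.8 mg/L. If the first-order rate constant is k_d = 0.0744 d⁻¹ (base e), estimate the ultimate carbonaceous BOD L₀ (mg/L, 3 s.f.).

L₀ ≈ 99.1 mg/L

BOD₅ = L₀(1 − e^(−5k_d)) ⇒ L₀ = BOD₅ / (1 − e^(−5×0.0744))
= 30.8 / (1 − 0.6894) = 30.8 / 0.3106 = 99.15 mg/L.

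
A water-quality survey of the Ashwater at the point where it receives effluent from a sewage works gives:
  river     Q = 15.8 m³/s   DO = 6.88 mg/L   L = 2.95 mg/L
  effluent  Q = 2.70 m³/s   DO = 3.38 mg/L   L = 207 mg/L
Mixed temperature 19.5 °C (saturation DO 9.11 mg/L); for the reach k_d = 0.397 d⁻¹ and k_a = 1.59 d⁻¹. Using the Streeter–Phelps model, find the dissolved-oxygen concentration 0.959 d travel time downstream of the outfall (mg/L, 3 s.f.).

DO ≈ 3.44 mg/L

Mixed DO = (15.8×6.88 + 2.70×3.38)/(15.8+2.70) = 117.8/18.50 = 6.369 mg/L.
Mixed L₀ = (15.8×2.95 + 2.70×207)/(18.50) = 605.5/18.50 = 32.73 mg/L.
Initial deficit D₀ = C_s − DO₀ = 9.11 − 6.369 = 2.741 mg/L.
D(0.959) = [0.397×32.73/(1.59−0.397)](e^(−0.397×0.959) − e^(−1.59×0.959)) + 2.741 e^(−1.59×0.959)
= 10.89 × (0.6834 − 0.2177) + 2.741 × 0.2177 = 5.669 mg/L.
DO = 9.11 − 5.669 = 3.441 mg/L.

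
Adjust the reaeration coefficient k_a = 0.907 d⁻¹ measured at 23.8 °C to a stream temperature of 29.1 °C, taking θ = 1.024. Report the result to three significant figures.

k_a ≈ 1.03 d⁻¹

k_a(T₂) = k_a(T₁) · θ^(T₂−T₁) = 0.907 × 1.024^(29.1−23.8)
= 0.907 × 1.024^5.30 = 0.907 × 1.134 = 1.028 d⁻¹.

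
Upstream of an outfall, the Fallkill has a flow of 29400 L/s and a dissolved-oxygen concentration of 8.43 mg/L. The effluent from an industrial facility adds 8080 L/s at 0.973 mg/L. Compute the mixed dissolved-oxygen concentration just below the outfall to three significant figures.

6.82 mg/L

Flow-weighted mixing: C = (Q_r C_r + Q_w C_w)/(Q_r + Q_w)
= (29400×8.43 + 8080×0.973)/(29400 + 8080) = 255700/37480 = 6.822 mg/L.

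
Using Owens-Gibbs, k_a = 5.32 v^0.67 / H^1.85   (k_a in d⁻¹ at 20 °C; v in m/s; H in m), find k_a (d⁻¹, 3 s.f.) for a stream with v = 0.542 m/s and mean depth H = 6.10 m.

k_a ≈ 0.124 d⁻¹

k_a = 5.32 × 0.542^0.67 / 6.10^1.85 = 5.32 × 0.6634 / 28.37 = 0.1244 d⁻¹.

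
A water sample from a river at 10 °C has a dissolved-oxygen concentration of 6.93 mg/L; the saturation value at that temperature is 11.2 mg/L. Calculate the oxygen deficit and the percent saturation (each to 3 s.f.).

D ≈ 4.27 mg/L; 61.9 % saturation

D = C_s − C = 11.2 − 6.93 = 4.27 mg/L.
% saturation = 6.93/11.2 × 100 = 61.9 %.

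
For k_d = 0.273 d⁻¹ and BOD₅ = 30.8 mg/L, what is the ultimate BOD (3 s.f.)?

BOD₅ = L₀(1 − e^(−5k_d)) ⇒ L₀ = BOD₅ / (1 − e^(−5×0.273))
= 30.8 / (1 − 0.2554) = 30.8 / 0.7446 = 41.36 mg/L.

L₀ ≈ 41.4 mg/L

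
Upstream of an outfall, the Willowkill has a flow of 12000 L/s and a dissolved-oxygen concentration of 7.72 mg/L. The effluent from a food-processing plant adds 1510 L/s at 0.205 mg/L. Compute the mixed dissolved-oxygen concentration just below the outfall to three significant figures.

Flow-weighted mixing: C = (Q_r C_r + Q_w C_w)/(Q_r + Q_w)
= (12000×7.72 + 1510×0.205)/(12000 + 1510) = 92950/13510 = 6.880 mg/L.

6.88 mg/L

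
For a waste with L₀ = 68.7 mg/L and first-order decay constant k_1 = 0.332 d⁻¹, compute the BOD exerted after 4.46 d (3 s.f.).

y ≈ 53.1 mg/L

y_t = L₀(1 − e^(−k_1 t)) = 68.7 × (1 − e^(−0.332×4.46))
= 68.7 × (1 − 0.2275) = 68.7 × 0.7725 = 53.07 mg/L.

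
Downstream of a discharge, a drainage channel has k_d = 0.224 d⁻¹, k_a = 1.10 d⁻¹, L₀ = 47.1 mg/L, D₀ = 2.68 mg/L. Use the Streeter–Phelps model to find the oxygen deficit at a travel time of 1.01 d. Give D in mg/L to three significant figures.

D ≈ 6.52 mg/L

k_d L₀/(k_a−k_d) = 0.224×47.1/(1.10−0.224) = 10.55/0.8760 = 12.04 mg/L.
e^(−k_d t) = e^(−0.224×1.010) = 0.7975; e^(−k_a t) = e^(−1.10×1.010) = 0.3292.
D = 12.04 × (0.7975 − 0.3292) + 2.68 × 0.3292 = 5.640 + 0.8823 = 6.522 mg/L.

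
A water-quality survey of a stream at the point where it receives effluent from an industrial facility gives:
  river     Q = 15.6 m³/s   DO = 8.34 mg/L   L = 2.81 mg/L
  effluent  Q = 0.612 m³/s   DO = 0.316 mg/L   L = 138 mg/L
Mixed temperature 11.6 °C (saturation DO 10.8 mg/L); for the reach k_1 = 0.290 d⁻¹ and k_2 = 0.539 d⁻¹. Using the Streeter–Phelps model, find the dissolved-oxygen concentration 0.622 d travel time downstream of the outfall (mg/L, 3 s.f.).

Mixed DO = (15.6×8.34 + 0.612×0.316)/(15.6+0.612) = 130.3/16.21 = 8.037 mg/L.
Mixed L₀ = (15.6×2.81 + 0.612×138)/(16.21) = 128.3/16.21 = 7.913 mg/L.
Initial deficit D₀ = C_s − DO₀ = 10.8 − 8.037 = 2.763 mg/L.
D(0.622) = [0.290×7.913/(0.539−0.290)](e^(−0.290×0.622) − e^(−0.539×0.622)) + 2.763 e^(−0.539×0.622)
= 9.216 × (0.8350 − 0.7152) + 2.763 × 0.7152 = 3.080 mg/L.
DO = 10.8 − 3.080 = 7.720 mg/L.

DO ≈ 7.72 mg/L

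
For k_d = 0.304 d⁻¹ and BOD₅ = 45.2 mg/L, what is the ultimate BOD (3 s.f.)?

L₀ ≈ 57.9 mg/L

BOD₅ = L₀(1 − e^(−5k_d)) ⇒ L₀ = BOD₅ / (1 − e^(−5×0.304))
= 45.2 / (1 − 0.2187) = 45.2 / 0.7813 = 57.85 mg/L.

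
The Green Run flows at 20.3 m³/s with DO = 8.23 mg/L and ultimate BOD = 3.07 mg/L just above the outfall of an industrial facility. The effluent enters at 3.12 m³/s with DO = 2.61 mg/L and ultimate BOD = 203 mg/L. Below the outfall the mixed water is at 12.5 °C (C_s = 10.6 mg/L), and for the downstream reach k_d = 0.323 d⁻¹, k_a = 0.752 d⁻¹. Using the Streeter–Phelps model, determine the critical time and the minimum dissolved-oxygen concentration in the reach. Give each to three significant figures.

Mixed DO = (20.3×8.23 + 3.12×2.61)/(20.3+3.12) = 175.2/23.42 = 7.481 mg/L.
Mixed L₀ = (20.3×3.07 + 3.12×203)/(23.42) = 695.7/23.42 = 29.70 mg/L.
Initial deficit D₀ = C_s − DO₀ = 10.6 − 7.481 = 3.119 mg/L.
t_c = (1/0.4290) ln[(0.752/0.323)(1 − 3.119×0.4290/(0.323×29.70))] = 2.331 × ln(2.004) = 1.620 d.
D_c = (0.323/0.752) × 29.70 × e^(−0.323×1.620) = 0.4295 × 29.70 × 0.5926 = 7.561 mg/L.
Minimum DO = 10.6 − 7.561 = 3.039 mg/L.

t_c ≈ 1.62 d; minimum DO ≈ 3.04 mg/L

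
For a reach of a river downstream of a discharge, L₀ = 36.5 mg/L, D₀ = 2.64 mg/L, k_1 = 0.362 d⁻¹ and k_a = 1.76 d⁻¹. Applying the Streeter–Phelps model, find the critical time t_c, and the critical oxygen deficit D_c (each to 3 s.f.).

t_c ≈ 0.897 d; D_c ≈ 5.43 mg/L

t_c = [1/(k_a−k_1)] ln[(k_a/k_1)(1 − D₀(k_a−k_1)/(k_1 L₀))]
= [1/(1.76−0.362)] ln[(1.76/0.362)(1 − 2.64×1.398/(0.362×36.5))]
= (1/1.398) ln[4.862 × 0.7207] = 0.7153 × ln(3.504) = 0.7153 × 1.254 = 0.8969 d.
D_c = (k_1/k_a) L₀ e^(−k_1 t_c) = (0.362/1.76) × 36.5 × e^(−0.362×0.8969) = 0.2057 × 36.5 × 0.7228 = 5.426 mg/L.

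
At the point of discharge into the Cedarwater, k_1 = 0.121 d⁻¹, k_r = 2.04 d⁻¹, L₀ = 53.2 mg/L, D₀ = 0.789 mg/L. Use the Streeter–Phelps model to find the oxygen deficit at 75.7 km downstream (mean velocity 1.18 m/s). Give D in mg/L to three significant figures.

Travel time t = x/v = 75.7 km / (1.18 m/s) = 75700 m / 1.18 m/s = 64150 s = 0.7425 d.
k_1 L₀/(k_r−k_1) = 0.121×53.2/(2.04−0.121) = 6.437/1.919 = 3.354 mg/L.
e^(−k_1 t) = e^(−0.121×0.7425) = 0.9141; e^(−k_r t) = e^(−2.04×0.7425) = 0.2199.
D = 3.354 × (0.9141 − 0.2199) + 0.789 × 0.2199 = 2.329 + 0.1735 = 2.502 mg/L.

D ≈ 2.50 mg/L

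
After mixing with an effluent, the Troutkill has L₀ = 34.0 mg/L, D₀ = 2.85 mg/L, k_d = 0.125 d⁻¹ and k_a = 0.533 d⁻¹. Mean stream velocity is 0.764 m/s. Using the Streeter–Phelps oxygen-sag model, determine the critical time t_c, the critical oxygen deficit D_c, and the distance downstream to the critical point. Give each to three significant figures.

At the critical point dD/dt = 0, so k_d L₀ e^(−k_d t) = k_a D. Substituting D(t) from the Streeter–Phelps equation and solving for t gives
t_c = ln[(k_a/k_d)(1 − D₀(k_a−k_d)/(k_d L₀))] / (k_a−k_d).
Here k_a−k_d = 0.4080 d⁻¹ and 1 − D₀(k_a−k_d)/(k_d L₀) = 1 − 2.85×0.4080/(0.125×34.0) = 0.7264, so
t_c = ln(4.264 × 0.7264) / 0.4080 = 1.131 / 0.4080 = 2.771 d.
D_c = (k_d/k_a) L₀ e^(−k_d t_c) = (0.125/0.533) × 34.0 × e^(−0.125×2.771) = 0.2345 × 34.0 × 0.7073 = 5.639 mg/L.
x_c = v t_c = 0.764 m/s × 2.771 d × 86400 s/d = 182900 m ≈ 183 km.

t_c ≈ 2.77 d; D_c ≈ 5.64 mg/L; x_c ≈ 183 km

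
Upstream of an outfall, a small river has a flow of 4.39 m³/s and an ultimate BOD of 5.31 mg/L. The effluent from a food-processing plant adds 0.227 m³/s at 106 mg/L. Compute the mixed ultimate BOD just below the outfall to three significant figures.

Flow-weighted mixing: C = (Q_r C_r + Q_w C_w)/(Q_r + Q_w)
= (4.39×5.31 + 0.227×106)/(4.39 + 0.227) = 47.37/4.617 = 10.26 mg/L.

10.3 mg/L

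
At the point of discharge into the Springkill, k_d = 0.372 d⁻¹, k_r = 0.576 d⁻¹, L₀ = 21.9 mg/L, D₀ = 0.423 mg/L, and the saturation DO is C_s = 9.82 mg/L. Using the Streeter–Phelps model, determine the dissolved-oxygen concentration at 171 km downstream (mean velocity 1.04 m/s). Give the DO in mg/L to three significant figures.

Travel time t = x/v = 171 km / (1.04 m/s) = 171000 m / 1.04 m/s = 164400 s = 1.903 d.
k_d L₀/(k_r−k_d) = 0.372×21.9/(0.576−0.372) = 8.147/0.2040 = 39.94 mg/L.
e^(−k_d t) = e^(−0.372×1.903) = 0.4927; e^(−k_r t) = e^(−0.576×1.903) = 0.3342.
D = 39.94 × (0.4927 − 0.3342) + 0.423 × 0.3342 = 6.330 + 0.1413 = 6.471 mg/L.
DO = C_s − D = 9.82 − 6.471 = 3.349 mg/L.

DO ≈ 3.35 mg/L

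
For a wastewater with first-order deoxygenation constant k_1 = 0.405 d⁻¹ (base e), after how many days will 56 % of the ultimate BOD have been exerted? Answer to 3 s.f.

t ≈ 2.03 d

y/L₀ = 1 − e^(−k_1 t) = 0.56 ⇒ e^(−k_1 t) = 0.440
t = −ln(0.440) / 0.405 = 0.8210 / 0.405 = 2.027 d.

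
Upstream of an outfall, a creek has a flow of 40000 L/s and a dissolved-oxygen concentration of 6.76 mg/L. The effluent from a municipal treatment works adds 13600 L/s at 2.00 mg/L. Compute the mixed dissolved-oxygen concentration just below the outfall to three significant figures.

Flow-weighted mixing: C = (Q_r C_r + Q_w C_w)/(Q_r + Q_w)
= (40000×6.76 + 13600×2.00)/(40000 + 13600) = 297600/53600 = 5.552 mg/L.

5.55 mg/L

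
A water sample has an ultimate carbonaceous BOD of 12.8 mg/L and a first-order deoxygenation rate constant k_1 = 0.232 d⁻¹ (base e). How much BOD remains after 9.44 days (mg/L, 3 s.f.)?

L_t = L₀ e^(−k_1 t) = 12.8 × e^(−0.232×9.44) = 12.8 × 0.1119 = 1.432 mg/L.

L ≈ 1.43 mg/L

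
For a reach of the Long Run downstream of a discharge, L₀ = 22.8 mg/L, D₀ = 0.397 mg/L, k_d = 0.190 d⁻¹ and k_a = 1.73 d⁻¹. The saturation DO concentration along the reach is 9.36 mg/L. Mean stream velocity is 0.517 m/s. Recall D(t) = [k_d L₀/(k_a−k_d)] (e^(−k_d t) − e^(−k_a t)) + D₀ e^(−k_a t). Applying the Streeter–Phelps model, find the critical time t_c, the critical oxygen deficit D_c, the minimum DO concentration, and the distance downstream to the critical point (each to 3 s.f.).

t_c ≈ 1.34 d; D_c ≈ 1.94 mg/L; min DO ≈ 7.42 mg/L; x_c ≈ 59.7 km

At the critical point dD/dt = 0, so k_d L₀ e^(−k_d t) = k_a D. Substituting D(t) from the Streeter–Phelps equation and solving for t gives
t_c = ln[(k_a/k_d)(1 − D₀(k_a−k_d)/(k_d L₀))] / (k_a−k_d).
Here k_a−k_d = 1.540 d⁻¹ and 1 − D₀(k_a−k_d)/(k_d L₀) = 1 − 0.397×1.540/(0.190×22.8) = 0.8589, so
t_c = ln(9.105 × 0.8589) / 1.540 = 2.057 / 1.540 = 1.336 d.
D_c = (k_d/k_a) L₀ e^(−k_d t_c) = (0.190/1.73) × 22.8 × e^(−0.190×1.336) = 0.1098 × 22.8 × 0.7759 = 1.943 mg/L.
Minimum DO = C_s − D_c = 9.36 − 1.943 = 7.417 mg/L.
x_c = v t_c = 0.517 m/s × 1.336 d × 86400 s/d = 59660 m ≈ 59.7 km.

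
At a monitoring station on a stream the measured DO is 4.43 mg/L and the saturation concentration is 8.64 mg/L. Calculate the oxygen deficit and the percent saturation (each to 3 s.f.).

D = C_s − C = 8.64 − 4.43 = 4.21 mg/L.
% saturation = 4.43/8.64 × 100 = 51.3 %.

D ≈ 4.21 mg/L; 51.3 % saturation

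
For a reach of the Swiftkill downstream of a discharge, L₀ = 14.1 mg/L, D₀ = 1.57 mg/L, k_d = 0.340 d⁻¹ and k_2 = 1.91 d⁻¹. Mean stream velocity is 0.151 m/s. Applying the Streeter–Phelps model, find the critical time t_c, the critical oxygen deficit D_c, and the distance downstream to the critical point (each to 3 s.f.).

At the critical point dD/dt = 0, so k_d L₀ e^(−k_d t) = k_2 D. Substituting D(t) from the Streeter–Phelps equation and solving for t gives
t_c = ln[(k_2/k_d)(1 − D₀(k_2−k_d)/(k_d L₀))] / (k_2−k_d).
Here k_2−k_d = 1.570 d⁻¹ and 1 − D₀(k_2−k_d)/(k_d L₀) = 1 − 1.57×1.570/(0.340×14.1) = 0.4858, so
t_c = ln(5.618 × 0.4858) / 1.570 = 1.004 / 1.570 = 0.6395 d.
D_c = (k_d/k_2) L₀ e^(−k_d t_c) = (0.340/1.91) × 14.1 × e^(−0.340×0.6395) = 0.1780 × 14.1 × 0.8046 = 2.019 mg/L.
x_c = v t_c = 0.151 m/s × 0.6395 d × 86400 s/d = 8343 m ≈ 8.34 km.

t_c ≈ 0.640 d; D_c ≈ 2.02 mg/L; x_c ≈ 8.34 km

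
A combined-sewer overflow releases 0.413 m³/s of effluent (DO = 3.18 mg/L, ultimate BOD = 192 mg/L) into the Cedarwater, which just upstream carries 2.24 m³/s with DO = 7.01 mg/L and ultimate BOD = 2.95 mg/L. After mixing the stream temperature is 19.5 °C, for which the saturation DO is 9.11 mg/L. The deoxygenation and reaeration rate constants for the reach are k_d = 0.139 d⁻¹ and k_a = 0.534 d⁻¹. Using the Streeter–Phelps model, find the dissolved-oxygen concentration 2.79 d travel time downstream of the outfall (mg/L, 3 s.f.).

DO ≈ 3.34 mg/L

Mixed DO = (2.24×7.01 + 0.413×3.18)/(2.24+0.413) = 17.02/2.653 = 6.414 mg/L.
Mixed L₀ = (2.24×2.95 + 0.413×192)/(2.653) = 85.90/2.653 = 32.38 mg/L.
Initial deficit D₀ = C_s − DO₀ = 9.11 − 6.414 = 2.696 mg/L.
D(2.79) = [0.139×32.38/(0.534−0.139)](e^(−0.139×2.79) − e^(−0.534×2.79)) + 2.696 e^(−0.534×2.79)
= 11.39 × (0.6785 − 0.2254) + 2.696 × 0.2254 = 5.771 mg/L.
DO = 9.11 − 5.771 = 3.339 mg/L.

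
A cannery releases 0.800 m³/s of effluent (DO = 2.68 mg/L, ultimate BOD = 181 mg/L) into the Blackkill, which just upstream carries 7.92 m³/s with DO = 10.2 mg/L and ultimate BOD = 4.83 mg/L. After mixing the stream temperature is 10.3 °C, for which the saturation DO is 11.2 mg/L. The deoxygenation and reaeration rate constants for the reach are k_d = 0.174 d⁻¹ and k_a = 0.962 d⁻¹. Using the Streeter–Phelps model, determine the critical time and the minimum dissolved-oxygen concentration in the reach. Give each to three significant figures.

t_c ≈ 1.59 d; minimum DO ≈ 8.32 mg/L

Mixed DO = (7.92×10.2 + 0.800×2.68)/(7.92+0.800) = 82.93/8.720 = 9.510 mg/L.
Mixed L₀ = (7.92×4.83 + 0.800×181)/(8.720) = 183.1/8.720 = 20.99 mg/L.
Initial deficit D₀ = C_s − DO₀ = 11.2 − 9.510 = 1.690 mg/L.
t_c = (1/0.7880) ln[(0.962/0.174)(1 − 1.690×0.7880/(0.174×20.99))] = 1.269 × ln(3.513) = 1.595 d.
D_c = (0.174/0.962) × 20.99 × e^(−0.174×1.595) = 0.1809 × 20.99 × 0.7577 = 2.877 mg/L.
Minimum DO = 11.2 − 2.877 = 8.323 mg/L.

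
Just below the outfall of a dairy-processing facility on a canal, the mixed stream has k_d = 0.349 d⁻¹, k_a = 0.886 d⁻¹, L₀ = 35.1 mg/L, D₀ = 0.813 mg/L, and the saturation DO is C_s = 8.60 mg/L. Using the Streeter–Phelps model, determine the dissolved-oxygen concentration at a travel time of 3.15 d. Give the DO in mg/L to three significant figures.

k_d L₀/(k_a−k_d) = 0.349×35.1/(0.886−0.349) = 12.25/0.5370 = 22.81 mg/L.
e^(−k_d t) = e^(−0.349×3.150) = 0.3331; e^(−k_a t) = e^(−0.886×3.150) = 0.06137.
D = 22.81 × (0.3331 − 0.06137) + 0.813 × 0.06137 = 6.198 + 0.04989 = 6.248 mg/L.
DO = C_s − D = 8.60 − 6.248 = 2.352 mg/L.

DO ≈ 2.35 mg/L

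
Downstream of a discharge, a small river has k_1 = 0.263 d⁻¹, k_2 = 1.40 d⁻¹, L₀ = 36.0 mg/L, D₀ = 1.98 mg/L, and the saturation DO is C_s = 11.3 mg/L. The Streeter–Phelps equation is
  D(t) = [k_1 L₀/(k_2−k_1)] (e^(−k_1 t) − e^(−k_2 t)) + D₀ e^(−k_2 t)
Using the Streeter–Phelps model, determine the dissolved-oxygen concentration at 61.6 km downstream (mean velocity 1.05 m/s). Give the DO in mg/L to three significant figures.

Travel time t = x/v = 61.6 km / (1.05 m/s) = 61600 m / 1.05 m/s = 58670 s = 0.6790 d.
k_1 L₀/(k_2−k_1) = 0.263×36.0/(1.40−0.263) = 9.468/1.137 = 8.327 mg/L.
e^(−k_1 t) = e^(−0.263×0.6790) = 0.8365; e^(−k_2 t) = e^(−1.40×0.6790) = 0.3865.
D = 8.327 × (0.8365 − 0.3865) + 1.98 × 0.3865 = 3.747 + 0.7653 = 4.512 mg/L.
DO = C_s − D = 11.3 − 4.512 = 6.788 mg/L.

DO ≈ 6.79 mg/L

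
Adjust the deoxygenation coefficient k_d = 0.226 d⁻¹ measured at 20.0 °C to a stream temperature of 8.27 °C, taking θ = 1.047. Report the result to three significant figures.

k_d ≈ 0.132 d⁻¹

k_d(T₂) = k_d(T₁) · θ^(T₂−T₁) = 0.226 × 1.047^(8.27−20.0)
= 0.226 × 1.047^-11.7 = 0.226 × 0.5835 = 0.1319 d⁻¹.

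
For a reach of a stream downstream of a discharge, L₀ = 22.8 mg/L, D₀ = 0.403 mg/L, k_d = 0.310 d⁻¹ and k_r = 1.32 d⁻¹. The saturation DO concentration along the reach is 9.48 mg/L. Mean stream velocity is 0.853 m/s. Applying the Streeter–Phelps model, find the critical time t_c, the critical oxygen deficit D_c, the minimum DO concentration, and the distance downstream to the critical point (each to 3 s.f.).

t_c ≈ 1.38 d; D_c ≈ 3.50 mg/L; min DO ≈ 5.98 mg/L; x_c ≈ 101 km

With k_r/k_d = 4.258 and 1 − D₀(k_r−k_d)/(k_d L₀) = 0.9424,
t_c = ln(4.258 × 0.9424) / (1.32 − 0.310) = ln(4.013) / 1.010 = 1.390/1.010 = 1.376 d.
D_c = (k_d/k_r) L₀ e^(−k_d t_c) = (0.310/1.32) × 22.8 × e^(−0.310×1.376) = 0.2348 × 22.8 × 0.6528 = 3.495 mg/L.
Minimum DO = C_s − D_c = 9.48 − 3.495 = 5.985 mg/L.
x_c = v t_c = 0.853 m/s × 1.376 d × 86400 s/d = 101400 m ≈ 101 km.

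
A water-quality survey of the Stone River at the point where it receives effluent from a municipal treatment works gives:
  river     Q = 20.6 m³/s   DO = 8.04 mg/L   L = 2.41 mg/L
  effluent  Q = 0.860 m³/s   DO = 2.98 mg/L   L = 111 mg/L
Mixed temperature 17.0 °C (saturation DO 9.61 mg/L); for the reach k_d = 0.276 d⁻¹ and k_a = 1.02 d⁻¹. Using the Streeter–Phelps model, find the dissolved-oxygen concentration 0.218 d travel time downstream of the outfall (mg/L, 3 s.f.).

DO ≈ 7.84 mg/L

Mixed DO = (20.6×8.04 + 0.860×2.98)/(20.6+0.860) = 168.2/21.46 = 7.837 mg/L.
Mixed L₀ = (20.6×2.41 + 0.860×111)/(21.46) = 145.1/21.46 = 6.762 mg/L.
Initial deficit D₀ = C_s − DO₀ = 9.61 − 7.837 = 1.773 mg/L.
D(0.218) = [0.276×6.762/(1.02−0.276)](e^(−0.276×0.218) − e^(−1.02×0.218)) + 1.773 e^(−1.02×0.218)
= 2.508 × (0.9416 − 0.8006) + 1.773 × 0.8006 = 1.773 mg/L.
DO = 9.61 − 1.773 = 7.837 mg/L.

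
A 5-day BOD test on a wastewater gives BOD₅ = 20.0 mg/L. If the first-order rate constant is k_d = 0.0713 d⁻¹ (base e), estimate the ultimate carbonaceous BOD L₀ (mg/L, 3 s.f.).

BOD₅ = L₀(1 − e^(−5k_d)) ⇒ L₀ = BOD₅ / (1 − e^(−5×0.0713))
= 20.0 / (1 − 0.7001) = 20.0 / 0.2999 = 66.69 mg/L.

L₀ ≈ 66.7 mg/L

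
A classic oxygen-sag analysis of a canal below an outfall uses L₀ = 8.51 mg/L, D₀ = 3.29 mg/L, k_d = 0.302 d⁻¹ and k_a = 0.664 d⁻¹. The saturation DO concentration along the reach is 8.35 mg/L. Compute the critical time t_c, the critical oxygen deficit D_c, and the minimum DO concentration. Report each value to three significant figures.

t_c ≈ 0.457 d; D_c ≈ 3.37 mg/L; min DO ≈ 4.98 mg/L

t_c = [1/(k_a−k_d)] ln[(k_a/k_d)(1 − D₀(k_a−k_d)/(k_d L₀))]
= [1/(0.664−0.302)] ln[(0.664/0.302)(1 − 3.29×0.3620/(0.302×8.51))]
= (1/0.3620) ln[2.199 × 0.5366] = 2.762 × ln(1.180) = 2.762 × 0.1653 = 0.4567 d.
D_c = (k_d/k_a) L₀ e^(−k_d t_c) = (0.302/0.664) × 8.51 × e^(−0.302×0.4567) = 0.4548 × 8.51 × 0.8712 = 3.372 mg/L.
Minimum DO = C_s − D_c = 8.35 − 3.372 = 4.978 mg/L.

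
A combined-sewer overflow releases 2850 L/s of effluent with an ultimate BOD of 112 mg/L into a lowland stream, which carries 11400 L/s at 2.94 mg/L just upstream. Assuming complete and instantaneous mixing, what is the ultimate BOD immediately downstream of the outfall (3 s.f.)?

24.8 mg/L

Flow-weighted mixing: C = (Q_r C_r + Q_w C_w)/(Q_r + Q_w)
= (11400×2.94 + 2850×112)/(11400 + 2850) = 352700/14250 = 24.75 mg/L.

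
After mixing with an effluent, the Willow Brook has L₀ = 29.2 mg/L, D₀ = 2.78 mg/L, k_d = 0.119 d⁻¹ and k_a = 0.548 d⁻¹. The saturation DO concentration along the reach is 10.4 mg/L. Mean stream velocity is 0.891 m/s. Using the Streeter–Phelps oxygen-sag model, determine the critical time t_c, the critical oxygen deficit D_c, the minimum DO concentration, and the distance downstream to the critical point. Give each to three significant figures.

t_c ≈ 2.58 d; D_c ≈ 4.66 mg/L; min DO ≈ 5.74 mg/L; x_c ≈ 199 km

t_c = [1/(k_a−k_d)] ln[(k_a/k_d)(1 − D₀(k_a−k_d)/(k_d L₀))]
= [1/(0.548−0.119)] ln[(0.548/0.119)(1 − 2.78×0.4290/(0.119×29.2))]
= (1/0.4290) ln[4.605 × 0.6568] = 2.331 × ln(3.025) = 2.331 × 1.107 = 2.580 d.
D_c = (k_d/k_a) L₀ e^(−k_d t_c) = (0.119/0.548) × 29.2 × e^(−0.119×2.580) = 0.2172 × 29.2 × 0.7357 = 4.665 mg/L.
Minimum DO = C_s − D_c = 10.4 − 4.665 = 5.735 mg/L.
x_c = v t_c = 0.891 m/s × 2.580 d × 86400 s/d = 198600 m ≈ 199 km.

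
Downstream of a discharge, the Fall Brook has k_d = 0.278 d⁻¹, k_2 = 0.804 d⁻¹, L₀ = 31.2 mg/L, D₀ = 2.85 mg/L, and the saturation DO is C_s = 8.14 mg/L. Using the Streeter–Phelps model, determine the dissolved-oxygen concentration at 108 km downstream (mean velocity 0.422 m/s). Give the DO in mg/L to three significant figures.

DO ≈ 2.16 mg/L

Travel time t = x/v = 108 km / (0.422 m/s) = 108000 m / 0.422 m/s = 255900 s = 2.962 d.
k_d L₀/(k_2−k_d) = 0.278×31.2/(0.804−0.278) = 8.674/0.5260 = 16.49 mg/L.
e^(−k_d t) = e^(−0.278×2.962) = 0.4389; e^(−k_2 t) = e^(−0.804×2.962) = 0.09241.
D = 16.49 × (0.4389 − 0.09241) + 2.85 × 0.09241 = 5.714 + 0.2634 = 5.977 mg/L.
DO = C_s − D = 8.14 − 5.977 = 2.163 mg/L.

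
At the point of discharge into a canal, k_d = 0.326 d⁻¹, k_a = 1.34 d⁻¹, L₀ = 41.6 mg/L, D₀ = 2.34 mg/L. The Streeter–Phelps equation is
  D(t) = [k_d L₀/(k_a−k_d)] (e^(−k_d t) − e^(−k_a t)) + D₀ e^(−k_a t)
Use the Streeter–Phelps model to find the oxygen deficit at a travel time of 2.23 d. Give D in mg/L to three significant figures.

k_d L₀/(k_a−k_d) = 0.326×41.6/(1.34−0.326) = 13.56/1.014 = 13.37 mg/L.
e^(−k_d t) = e^(−0.326×2.230) = 0.4834; e^(−k_a t) = e^(−1.34×2.230) = 0.05038.
D = 13.37 × (0.4834 − 0.05038) + 2.34 × 0.05038 = 5.791 + 0.1179 = 5.909 mg/L.

D ≈ 5.91 mg/L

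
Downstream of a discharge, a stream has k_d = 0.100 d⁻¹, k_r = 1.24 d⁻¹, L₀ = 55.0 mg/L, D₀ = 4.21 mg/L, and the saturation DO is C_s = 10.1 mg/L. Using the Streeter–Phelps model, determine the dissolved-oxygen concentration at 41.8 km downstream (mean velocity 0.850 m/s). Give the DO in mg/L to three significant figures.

DO ≈ 5.85 mg/L

Travel time t = x/v = 41.8 km / (0.850 m/s) = 41800 m / 0.850 m/s = 49180 s = 0.5692 d.
k_d L₀/(k_r−k_d) = 0.100×55.0/(1.24−0.100) = 5.500/1.140 = 4.825 mg/L.
e^(−k_d t) = e^(−0.100×0.5692) = 0.9447; e^(−k_r t) = e^(−1.24×0.5692) = 0.4937.
D = 4.825 × (0.9447 − 0.4937) + 4.21 × 0.4937 = 2.176 + 2.079 = 4.254 mg/L.
DO = C_s − D = 10.1 − 4.254 = 5.846 mg/L.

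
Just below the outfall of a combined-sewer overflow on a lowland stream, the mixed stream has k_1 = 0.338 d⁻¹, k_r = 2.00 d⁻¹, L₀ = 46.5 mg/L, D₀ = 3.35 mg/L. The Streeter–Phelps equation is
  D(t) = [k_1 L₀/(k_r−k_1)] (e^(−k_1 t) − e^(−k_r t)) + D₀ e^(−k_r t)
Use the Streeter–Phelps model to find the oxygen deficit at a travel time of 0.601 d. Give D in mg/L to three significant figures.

D ≈ 5.88 mg/L

k_1 L₀/(k_r−k_1) = 0.338×46.5/(2.00−0.338) = 15.72/1.662 = 9.457 mg/L.
e^(−k_1 t) = e^(−0.338×0.6010) = 0.8162; e^(−k_r t) = e^(−2.00×0.6010) = 0.3006.
D = 9.457 × (0.8162 − 0.3006) + 3.35 × 0.3006 = 4.876 + 1.007 = 5.883 mg/L.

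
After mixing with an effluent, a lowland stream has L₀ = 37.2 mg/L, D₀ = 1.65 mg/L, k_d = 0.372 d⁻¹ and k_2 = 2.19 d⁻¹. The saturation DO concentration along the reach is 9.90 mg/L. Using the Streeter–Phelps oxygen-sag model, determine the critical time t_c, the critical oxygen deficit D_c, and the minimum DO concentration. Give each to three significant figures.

At the critical point dD/dt = 0, so k_d L₀ e^(−k_d t) = k_2 D. Substituting D(t) from the Streeter–Phelps equation and solving for t gives
t_c = ln[(k_2/k_d)(1 − D₀(k_2−k_d)/(k_d L₀))] / (k_2−k_d).
Here k_2−k_d = 1.818 d⁻¹ and 1 − D₀(k_2−k_d)/(k_d L₀) = 1 − 1.65×1.818/(0.372×37.2) = 0.7832, so
t_c = ln(5.887 × 0.7832) / 1.818 = 1.528 / 1.818 = 0.8407 d.
L(t_c) = L₀ e^(−k_d t_c) = 37.2 × 0.7314 = 27.21 mg/L, and at the critical point k_2 D_c = k_d L, so D_c = (0.372/2.19) × 27.21 = 4.622 mg/L.
Minimum DO = C_s − D_c = 9.90 − 4.622 = 5.278 mg/L.

t_c ≈ 0.841 d; D_c ≈ 4.62 mg/L; min DO ≈ 5.28 mg/L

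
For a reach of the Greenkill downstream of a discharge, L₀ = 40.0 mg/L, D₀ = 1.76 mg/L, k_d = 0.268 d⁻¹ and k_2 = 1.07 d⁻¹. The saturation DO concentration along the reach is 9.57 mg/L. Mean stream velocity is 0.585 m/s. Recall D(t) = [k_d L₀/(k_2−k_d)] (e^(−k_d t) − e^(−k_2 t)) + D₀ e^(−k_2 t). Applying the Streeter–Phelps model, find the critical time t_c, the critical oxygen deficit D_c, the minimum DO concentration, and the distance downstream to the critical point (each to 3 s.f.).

t_c = [1/(k_2−k_d)] ln[(k_2/k_d)(1 − D₀(k_2−k_d)/(k_d L₀))]
= [1/(1.07−0.268)] ln[(1.07/0.268)(1 − 1.76×0.8020/(0.268×40.0))]
= (1/0.8020) ln[3.993 × 0.8683] = 1.247 × ln(3.467) = 1.247 × 1.243 = 1.550 d.
D_c = (k_d/k_2) L₀ e^(−k_d t_c) = (0.268/1.07) × 40.0 × e^(−0.268×1.550) = 0.2505 × 40.0 × 0.6600 = 6.613 mg/L.
Minimum DO = C_s − D_c = 9.57 − 6.613 = 2.957 mg/L.
x_c = v t_c = 0.585 m/s × 1.550 d × 86400 s/d = 78350 m ≈ 78.4 km.

t_c ≈ 1.55 d; D_c ≈ 6.61 mg/L; min DO ≈ 2.96 mg/L; x_c ≈ 78.4 km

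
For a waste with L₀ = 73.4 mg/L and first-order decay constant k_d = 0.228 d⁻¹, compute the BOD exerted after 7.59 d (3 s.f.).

y ≈ 60.4 mg/L

y_t = L₀(1 − e^(−k_d t)) = 73.4 × (1 − e^(−0.228×7.59))
= 73.4 × (1 − 0.1772) = 73.4 × 0.8228 = 60.39 mg/L.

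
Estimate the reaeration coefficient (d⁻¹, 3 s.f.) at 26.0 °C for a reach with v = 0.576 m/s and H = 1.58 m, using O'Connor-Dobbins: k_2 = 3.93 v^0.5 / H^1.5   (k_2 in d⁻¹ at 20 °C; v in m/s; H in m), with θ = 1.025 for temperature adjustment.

k_2 ≈ 1.74 d⁻¹

k_2(20) = 3.93 × 0.576^0.5 / 1.58^1.5 = 3.93 × 0.7589 / 1.986 = 1.502 d⁻¹.
k_2(26.0) = 1.502 × 1.025^(26.0−20) = 1.502 × 1.160 = 1.742 d⁻¹.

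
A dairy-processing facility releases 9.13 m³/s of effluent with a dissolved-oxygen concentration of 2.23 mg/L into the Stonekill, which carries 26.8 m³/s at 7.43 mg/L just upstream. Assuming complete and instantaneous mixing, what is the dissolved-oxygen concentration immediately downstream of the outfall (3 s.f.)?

Flow-weighted mixing: C = (Q_r C_r + Q_w C_w)/(Q_r + Q_w)
= (26.8×7.43 + 9.13×2.23)/(26.8 + 9.13) = 219.5/35.93 = 6.109 mg/L.

6.11 mg/L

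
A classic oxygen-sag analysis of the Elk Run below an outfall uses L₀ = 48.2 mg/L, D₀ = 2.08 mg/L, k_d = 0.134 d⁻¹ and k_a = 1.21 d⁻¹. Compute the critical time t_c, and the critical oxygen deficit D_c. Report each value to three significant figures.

t_c ≈ 1.65 d; D_c ≈ 4.28 mg/L

t_c = [1/(k_a−k_d)] ln[(k_a/k_d)(1 − D₀(k_a−k_d)/(k_d L₀))]
= [1/(1.21−0.134)] ln[(1.21/0.134)(1 − 2.08×1.076/(0.134×48.2))]
= (1/1.076) ln[9.030 × 0.6535] = 0.9294 × ln(5.901) = 0.9294 × 1.775 = 1.650 d.
L(t_c) = L₀ e^(−k_d t_c) = 48.2 × 0.8017 = 38.64 mg/L, and at the critical point k_a D_c = k_d L, so D_c = (0.134/1.21) × 38.64 = 4.279 mg/L.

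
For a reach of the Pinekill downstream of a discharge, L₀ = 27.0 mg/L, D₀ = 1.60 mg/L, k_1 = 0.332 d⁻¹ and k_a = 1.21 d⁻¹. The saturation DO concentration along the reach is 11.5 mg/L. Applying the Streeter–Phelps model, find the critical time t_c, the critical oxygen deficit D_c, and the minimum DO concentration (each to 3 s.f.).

t_c ≈ 1.28 d; D_c ≈ 4.85 mg/L; min DO ≈ 6.65 mg/L

At the critical point dD/dt = 0, so k_1 L₀ e^(−k_1 t) = k_a D. Substituting D(t) from the Streeter–Phelps equation and solving for t gives
t_c = ln[(k_a/k_1)(1 − D₀(k_a−k_1)/(k_1 L₀))] / (k_a−k_1).
Here k_a−k_1 = 0.8780 d⁻¹ and 1 − D₀(k_a−k_1)/(k_1 L₀) = 1 − 1.60×0.8780/(0.332×27.0) = 0.8433, so
t_c = ln(3.645 × 0.8433) / 0.8780 = 1.123 / 0.8780 = 1.279 d.
L(t_c) = L₀ e^(−k_1 t_c) = 27.0 × 0.6541 = 17.66 mg/L, and at the critical point k_a D_c = k_1 L, so D_c = (0.332/1.21) × 17.66 = 4.845 mg/L.
Minimum DO = C_s − D_c = 11.5 − 4.845 = 6.655 mg/L.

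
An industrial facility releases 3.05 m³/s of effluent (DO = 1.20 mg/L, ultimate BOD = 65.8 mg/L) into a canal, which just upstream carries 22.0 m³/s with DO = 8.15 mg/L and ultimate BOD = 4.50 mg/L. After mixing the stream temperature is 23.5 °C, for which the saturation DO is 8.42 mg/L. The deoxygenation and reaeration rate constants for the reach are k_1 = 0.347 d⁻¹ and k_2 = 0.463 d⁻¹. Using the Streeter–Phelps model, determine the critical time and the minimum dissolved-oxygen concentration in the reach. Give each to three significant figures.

t_c ≈ 2.21 d; minimum DO ≈ 4.26 mg/L

Mixed DO = (22.0×8.15 + 3.05×1.20)/(22.0+3.05) = 183.0/25.05 = 7.304 mg/L.
Mixed L₀ = (22.0×4.50 + 3.05×65.8)/(25.05) = 299.7/25.05 = 11.96 mg/L.
Initial deficit D₀ = C_s − DO₀ = 8.42 − 7.304 = 1.116 mg/L.
t_c = (1/0.1160) ln[(0.463/0.347)(1 − 1.116×0.1160/(0.347×11.96))] = 8.621 × ln(1.293) = 2.213 d.
D_c = (0.347/0.463) × 11.96 × e^(−0.347×2.213) = 0.7495 × 11.96 × 0.4640 = 4.160 mg/L.
Minimum DO = 8.42 − 4.160 = 4.260 mg/L.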